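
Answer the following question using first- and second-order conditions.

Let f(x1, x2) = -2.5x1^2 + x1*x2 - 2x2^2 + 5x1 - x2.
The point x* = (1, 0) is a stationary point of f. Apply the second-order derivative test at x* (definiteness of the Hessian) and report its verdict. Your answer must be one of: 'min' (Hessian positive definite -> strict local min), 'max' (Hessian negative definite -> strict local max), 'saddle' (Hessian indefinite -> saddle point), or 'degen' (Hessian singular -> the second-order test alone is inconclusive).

Compute the Hessian H = grad^2 f:
  H = [[-5, 1], [1, -4]]
Verify stationarity: grad f(x*) = H x* + g = (0, 0).
Eigenvalues of H: -5.618, -3.382.
Both eigenvalues < 0, so H is negative definite -> x* is a strict local max.

max


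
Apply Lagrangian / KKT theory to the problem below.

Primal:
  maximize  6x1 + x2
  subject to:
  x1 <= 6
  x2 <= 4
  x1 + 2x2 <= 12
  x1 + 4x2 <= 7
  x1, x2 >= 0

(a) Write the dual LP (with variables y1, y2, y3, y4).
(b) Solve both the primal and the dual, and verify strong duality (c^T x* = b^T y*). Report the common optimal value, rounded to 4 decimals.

The standard primal-dual pair for 'max c^T x s.t. A x <= b, x >= 0' is:
  Dual:  min b^T y  s.t.  A^T y >= c,  y >= 0.

So the dual LP is:
  minimize  6y1 + 4y2 + 12y3 + 7y4
  subject to:
    y1 + y3 + y4 >= 6
    y2 + 2y3 + 4y4 >= 1
    y1, y2, y3, y4 >= 0

Solving the primal: x* = (6, 0.25).
  primal value c^T x* = 36.25.
Solving the dual: y* = (5.75, 0, 0, 0.25).
  dual value b^T y* = 36.25.
Strong duality: c^T x* = b^T y*. Confirmed.

36.25


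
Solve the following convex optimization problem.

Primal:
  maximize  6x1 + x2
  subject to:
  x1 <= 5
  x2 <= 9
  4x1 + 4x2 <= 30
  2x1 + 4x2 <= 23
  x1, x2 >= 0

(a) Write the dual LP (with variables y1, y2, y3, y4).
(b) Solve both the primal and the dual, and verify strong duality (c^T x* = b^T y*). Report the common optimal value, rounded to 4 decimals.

The standard primal-dual pair for 'max c^T x s.t. A x <= b, x >= 0' is:
  Dual:  min b^T y  s.t.  A^T y >= c,  y >= 0.

So the dual LP is:
  minimize  5y1 + 9y2 + 30y3 + 23y4
  subject to:
    y1 + 4y3 + 2y4 >= 6
    y2 + 4y3 + 4y4 >= 1
    y1, y2, y3, y4 >= 0

Solving the primal: x* = (5, 2.5).
  primal value c^T x* = 32.5.
Solving the dual: y* = (5, 0, 0.25, 0).
  dual value b^T y* = 32.5.
Strong duality: c^T x* = b^T y*. Confirmed.

32.5


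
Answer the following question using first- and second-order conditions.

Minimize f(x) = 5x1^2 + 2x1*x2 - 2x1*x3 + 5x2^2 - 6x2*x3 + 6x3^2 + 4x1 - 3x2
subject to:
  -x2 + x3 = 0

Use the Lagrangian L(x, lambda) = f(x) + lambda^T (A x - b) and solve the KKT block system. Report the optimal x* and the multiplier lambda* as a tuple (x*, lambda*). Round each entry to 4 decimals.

Form the Lagrangian:
  L(x, lambda) = (1/2) x^T Q x + c^T x + lambda^T (A x - b)
Stationarity (grad_x L = 0): Q x + c + A^T lambda = 0.
Primal feasibility: A x = b.

This gives the KKT block system:
  [ Q   A^T ] [ x     ]   [-c ]
  [ A    0  ] [ lambda ] = [ b ]

Solving the linear system:
  x*      = (-0.4, 0.3, 0.3)
  lambda* = (-2.6)
  f(x*)   = -1.25

x* = (-0.4, 0.3, 0.3), lambda* = (-2.6)


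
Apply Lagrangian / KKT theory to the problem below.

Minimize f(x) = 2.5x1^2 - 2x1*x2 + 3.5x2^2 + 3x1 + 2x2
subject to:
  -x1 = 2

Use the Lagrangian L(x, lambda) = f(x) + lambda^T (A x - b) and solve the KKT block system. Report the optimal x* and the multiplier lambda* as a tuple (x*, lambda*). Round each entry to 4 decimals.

Form the Lagrangian:
  L(x, lambda) = (1/2) x^T Q x + c^T x + lambda^T (A x - b)
Stationarity (grad_x L = 0): Q x + c + A^T lambda = 0.
Primal feasibility: A x = b.

This gives the KKT block system:
  [ Q   A^T ] [ x     ]   [-c ]
  [ A    0  ] [ lambda ] = [ b ]

Solving the linear system:
  x*      = (-2, -0.8571)
  lambda* = (-5.2857)
  f(x*)   = 1.4286

x* = (-2, -0.8571), lambda* = (-5.2857)


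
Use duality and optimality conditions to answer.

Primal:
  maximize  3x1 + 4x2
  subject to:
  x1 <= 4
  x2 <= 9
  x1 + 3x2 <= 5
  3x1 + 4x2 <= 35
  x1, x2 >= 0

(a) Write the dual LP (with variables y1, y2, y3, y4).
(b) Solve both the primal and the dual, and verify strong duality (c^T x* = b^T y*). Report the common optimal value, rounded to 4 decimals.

The standard primal-dual pair for 'max c^T x s.t. A x <= b, x >= 0' is:
  Dual:  min b^T y  s.t.  A^T y >= c,  y >= 0.

So the dual LP is:
  minimize  4y1 + 9y2 + 5y3 + 35y4
  subject to:
    y1 + y3 + 3y4 >= 3
    y2 + 3y3 + 4y4 >= 4
    y1, y2, y3, y4 >= 0

Solving the primal: x* = (4, 0.3333).
  primal value c^T x* = 13.3333.
Solving the dual: y* = (1.6667, 0, 1.3333, 0).
  dual value b^T y* = 13.3333.
Strong duality: c^T x* = b^T y*. Confirmed.

13.3333


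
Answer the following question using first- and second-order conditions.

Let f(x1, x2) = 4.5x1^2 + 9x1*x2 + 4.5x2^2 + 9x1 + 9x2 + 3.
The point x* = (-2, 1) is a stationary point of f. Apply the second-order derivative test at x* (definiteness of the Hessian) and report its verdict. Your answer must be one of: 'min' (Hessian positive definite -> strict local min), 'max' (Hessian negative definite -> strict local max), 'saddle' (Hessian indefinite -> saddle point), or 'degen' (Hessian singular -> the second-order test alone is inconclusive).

Compute the Hessian H = grad^2 f:
  H = [[9, 9], [9, 9]]
Verify stationarity: grad f(x*) = H x* + g = (0, 0).
Eigenvalues of H: 0, 18.
H has a zero eigenvalue (singular; positive semidefinite but not definite), so H is neither positive definite, negative definite, nor indefinite. The second-order test alone is inconclusive -> degen.
(Indeed, f is constant along the null direction of H through x*, so x* is not a strict local extremum.)

degen


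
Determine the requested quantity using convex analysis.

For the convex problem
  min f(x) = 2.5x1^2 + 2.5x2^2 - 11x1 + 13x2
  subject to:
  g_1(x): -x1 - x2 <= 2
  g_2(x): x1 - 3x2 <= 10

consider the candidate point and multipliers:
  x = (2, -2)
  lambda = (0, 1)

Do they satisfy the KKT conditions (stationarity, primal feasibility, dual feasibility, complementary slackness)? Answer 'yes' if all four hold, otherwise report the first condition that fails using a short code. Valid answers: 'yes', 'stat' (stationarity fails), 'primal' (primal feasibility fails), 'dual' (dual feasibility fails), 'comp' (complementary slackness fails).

Gradient of f: grad f(x) = Q x + c = (-1, 3)
Constraint values g_i(x) = a_i^T x - b_i:
  g_1((2, -2)) = -2
  g_2((2, -2)) = -2
Stationarity residual: grad f(x) + sum_i lambda_i a_i = (0, 0)
  -> stationarity OK
Primal feasibility (all g_i <= 0): OK
Dual feasibility (all lambda_i >= 0): OK
Complementary slackness (lambda_i * g_i(x) = 0 for all i): FAILS

Verdict: the first failing condition is complementary_slackness -> comp.

comp


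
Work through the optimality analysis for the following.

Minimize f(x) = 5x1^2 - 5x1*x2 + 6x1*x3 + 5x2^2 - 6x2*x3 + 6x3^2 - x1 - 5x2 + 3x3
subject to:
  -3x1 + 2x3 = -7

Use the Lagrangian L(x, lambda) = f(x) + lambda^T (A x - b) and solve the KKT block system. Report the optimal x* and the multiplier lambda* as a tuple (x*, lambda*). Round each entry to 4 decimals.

Form the Lagrangian:
  L(x, lambda) = (1/2) x^T Q x + c^T x + lambda^T (A x - b)
Stationarity (grad_x L = 0): Q x + c + A^T lambda = 0.
Primal feasibility: A x = b.

This gives the KKT block system:
  [ Q   A^T ] [ x     ]   [-c ]
  [ A    0  ] [ lambda ] = [ b ]

Solving the linear system:
  x*      = (1.6412, 0.6977, -1.0381)
  lambda* = (1.8983)
  f(x*)   = 2.5219

x* = (1.6412, 0.6977, -1.0381), lambda* = (1.8983)


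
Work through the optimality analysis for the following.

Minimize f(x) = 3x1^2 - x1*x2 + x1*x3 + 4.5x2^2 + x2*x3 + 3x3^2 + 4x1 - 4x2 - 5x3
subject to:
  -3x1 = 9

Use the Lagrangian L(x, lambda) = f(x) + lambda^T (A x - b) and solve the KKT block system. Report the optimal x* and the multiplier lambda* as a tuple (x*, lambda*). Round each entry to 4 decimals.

Form the Lagrangian:
  L(x, lambda) = (1/2) x^T Q x + c^T x + lambda^T (A x - b)
Stationarity (grad_x L = 0): Q x + c + A^T lambda = 0.
Primal feasibility: A x = b.

This gives the KKT block system:
  [ Q   A^T ] [ x     ]   [-c ]
  [ A    0  ] [ lambda ] = [ b ]

Solving the linear system:
  x*      = (-3, -0.0377, 1.3396)
  lambda* = (-4.2075)
  f(x*)   = 9.6604

x* = (-3, -0.0377, 1.3396), lambda* = (-4.2075)


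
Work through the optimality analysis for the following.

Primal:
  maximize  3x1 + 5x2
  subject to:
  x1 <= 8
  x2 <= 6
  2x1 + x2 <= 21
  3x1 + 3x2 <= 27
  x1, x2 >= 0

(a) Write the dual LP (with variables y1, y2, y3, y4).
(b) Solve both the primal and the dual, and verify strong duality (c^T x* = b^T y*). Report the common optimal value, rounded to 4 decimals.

The standard primal-dual pair for 'max c^T x s.t. A x <= b, x >= 0' is:
  Dual:  min b^T y  s.t.  A^T y >= c,  y >= 0.

So the dual LP is:
  minimize  8y1 + 6y2 + 21y3 + 27y4
  subject to:
    y1 + 2y3 + 3y4 >= 3
    y2 + y3 + 3y4 >= 5
    y1, y2, y3, y4 >= 0

Solving the primal: x* = (3, 6).
  primal value c^T x* = 39.
Solving the dual: y* = (0, 2, 0, 1).
  dual value b^T y* = 39.
Strong duality: c^T x* = b^T y*. Confirmed.

39


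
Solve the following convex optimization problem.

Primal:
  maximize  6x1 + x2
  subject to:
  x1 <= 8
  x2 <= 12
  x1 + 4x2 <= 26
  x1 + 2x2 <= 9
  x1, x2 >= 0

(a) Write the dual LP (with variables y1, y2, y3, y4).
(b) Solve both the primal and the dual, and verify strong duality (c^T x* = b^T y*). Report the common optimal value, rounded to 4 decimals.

The standard primal-dual pair for 'max c^T x s.t. A x <= b, x >= 0' is:
  Dual:  min b^T y  s.t.  A^T y >= c,  y >= 0.

So the dual LP is:
  minimize  8y1 + 12y2 + 26y3 + 9y4
  subject to:
    y1 + y3 + y4 >= 6
    y2 + 4y3 + 2y4 >= 1
    y1, y2, y3, y4 >= 0

Solving the primal: x* = (8, 0.5).
  primal value c^T x* = 48.5.
Solving the dual: y* = (5.5, 0, 0, 0.5).
  dual value b^T y* = 48.5.
Strong duality: c^T x* = b^T y*. Confirmed.

48.5


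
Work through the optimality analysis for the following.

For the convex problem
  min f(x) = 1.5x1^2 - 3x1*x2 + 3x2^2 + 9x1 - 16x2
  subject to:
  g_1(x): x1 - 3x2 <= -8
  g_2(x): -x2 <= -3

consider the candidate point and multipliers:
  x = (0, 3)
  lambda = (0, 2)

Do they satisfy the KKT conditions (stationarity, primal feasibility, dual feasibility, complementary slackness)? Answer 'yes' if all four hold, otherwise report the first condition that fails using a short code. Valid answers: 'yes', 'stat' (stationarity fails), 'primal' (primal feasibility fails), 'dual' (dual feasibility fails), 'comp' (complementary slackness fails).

Gradient of f: grad f(x) = Q x + c = (0, 2)
Constraint values g_i(x) = a_i^T x - b_i:
  g_1((0, 3)) = -1
  g_2((0, 3)) = 0
Stationarity residual: grad f(x) + sum_i lambda_i a_i = (0, 0)
  -> stationarity OK
Primal feasibility (all g_i <= 0): OK
Dual feasibility (all lambda_i >= 0): OK
Complementary slackness (lambda_i * g_i(x) = 0 for all i): OK

Verdict: yes, KKT holds.

yes


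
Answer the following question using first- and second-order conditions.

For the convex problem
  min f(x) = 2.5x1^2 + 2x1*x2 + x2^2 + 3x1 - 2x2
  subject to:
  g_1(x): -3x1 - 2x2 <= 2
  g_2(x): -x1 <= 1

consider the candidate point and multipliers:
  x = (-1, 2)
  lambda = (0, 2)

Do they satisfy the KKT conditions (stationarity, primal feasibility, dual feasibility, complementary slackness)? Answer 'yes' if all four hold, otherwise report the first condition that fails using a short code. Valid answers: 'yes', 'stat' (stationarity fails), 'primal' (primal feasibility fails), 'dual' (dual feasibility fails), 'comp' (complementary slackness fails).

Gradient of f: grad f(x) = Q x + c = (2, 0)
Constraint values g_i(x) = a_i^T x - b_i:
  g_1((-1, 2)) = -3
  g_2((-1, 2)) = 0
Stationarity residual: grad f(x) + sum_i lambda_i a_i = (0, 0)
  -> stationarity OK
Primal feasibility (all g_i <= 0): OK
Dual feasibility (all lambda_i >= 0): OK
Complementary slackness (lambda_i * g_i(x) = 0 for all i): OK

Verdict: yes, KKT holds.

yes


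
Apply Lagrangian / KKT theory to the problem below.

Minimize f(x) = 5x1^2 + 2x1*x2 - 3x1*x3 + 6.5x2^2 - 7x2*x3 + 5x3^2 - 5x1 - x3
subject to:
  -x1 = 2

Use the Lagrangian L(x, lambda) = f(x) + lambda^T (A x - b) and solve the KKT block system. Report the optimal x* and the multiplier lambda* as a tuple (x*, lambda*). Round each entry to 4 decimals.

Form the Lagrangian:
  L(x, lambda) = (1/2) x^T Q x + c^T x + lambda^T (A x - b)
Stationarity (grad_x L = 0): Q x + c + A^T lambda = 0.
Primal feasibility: A x = b.

This gives the KKT block system:
  [ Q   A^T ] [ x     ]   [-c ]
  [ A    0  ] [ lambda ] = [ b ]

Solving the linear system:
  x*      = (-2, 0.0617, -0.4568)
  lambda* = (-23.5062)
  f(x*)   = 28.7346

x* = (-2, 0.0617, -0.4568), lambda* = (-23.5062)


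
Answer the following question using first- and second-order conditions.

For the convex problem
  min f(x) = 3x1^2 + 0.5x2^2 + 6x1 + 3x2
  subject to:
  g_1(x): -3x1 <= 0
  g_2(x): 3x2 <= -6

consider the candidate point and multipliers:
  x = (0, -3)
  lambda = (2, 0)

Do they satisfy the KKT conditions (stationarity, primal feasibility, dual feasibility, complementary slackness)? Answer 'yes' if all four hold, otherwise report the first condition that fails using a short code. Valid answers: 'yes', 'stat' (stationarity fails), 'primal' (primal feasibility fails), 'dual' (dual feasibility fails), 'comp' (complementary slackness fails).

Gradient of f: grad f(x) = Q x + c = (6, 0)
Constraint values g_i(x) = a_i^T x - b_i:
  g_1((0, -3)) = 0
  g_2((0, -3)) = -3
Stationarity residual: grad f(x) + sum_i lambda_i a_i = (0, 0)
  -> stationarity OK
Primal feasibility (all g_i <= 0): OK
Dual feasibility (all lambda_i >= 0): OK
Complementary slackness (lambda_i * g_i(x) = 0 for all i): OK

Verdict: yes, KKT holds.

yes


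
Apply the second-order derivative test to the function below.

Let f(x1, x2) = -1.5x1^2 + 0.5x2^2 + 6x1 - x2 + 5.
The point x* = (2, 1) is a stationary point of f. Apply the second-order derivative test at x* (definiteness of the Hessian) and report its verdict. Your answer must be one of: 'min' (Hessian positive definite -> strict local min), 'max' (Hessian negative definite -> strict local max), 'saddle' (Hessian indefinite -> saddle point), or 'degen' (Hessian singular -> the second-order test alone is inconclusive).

Compute the Hessian H = grad^2 f:
  H = [[-3, 0], [0, 1]]
Verify stationarity: grad f(x*) = H x* + g = (0, 0).
Eigenvalues of H: -3, 1.
Eigenvalues have mixed signs, so H is indefinite -> x* is a saddle point.

saddle


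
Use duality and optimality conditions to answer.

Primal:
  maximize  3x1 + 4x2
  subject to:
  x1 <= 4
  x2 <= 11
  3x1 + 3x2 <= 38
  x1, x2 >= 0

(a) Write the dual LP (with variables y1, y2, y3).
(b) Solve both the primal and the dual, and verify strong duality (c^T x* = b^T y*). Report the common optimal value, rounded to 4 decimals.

The standard primal-dual pair for 'max c^T x s.t. A x <= b, x >= 0' is:
  Dual:  min b^T y  s.t.  A^T y >= c,  y >= 0.

So the dual LP is:
  minimize  4y1 + 11y2 + 38y3
  subject to:
    y1 + 3y3 >= 3
    y2 + 3y3 >= 4
    y1, y2, y3 >= 0

Solving the primal: x* = (1.6667, 11).
  primal value c^T x* = 49.
Solving the dual: y* = (0, 1, 1).
  dual value b^T y* = 49.
Strong duality: c^T x* = b^T y*. Confirmed.

49


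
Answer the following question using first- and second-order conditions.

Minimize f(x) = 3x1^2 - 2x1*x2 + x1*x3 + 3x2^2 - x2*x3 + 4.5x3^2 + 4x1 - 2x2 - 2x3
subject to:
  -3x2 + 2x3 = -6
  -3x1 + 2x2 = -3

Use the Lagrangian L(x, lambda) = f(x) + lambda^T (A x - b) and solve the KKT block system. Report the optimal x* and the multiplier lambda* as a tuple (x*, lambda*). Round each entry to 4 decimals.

Form the Lagrangian:
  L(x, lambda) = (1/2) x^T Q x + c^T x + lambda^T (A x - b)
Stationarity (grad_x L = 0): Q x + c + A^T lambda = 0.
Primal feasibility: A x = b.

This gives the KKT block system:
  [ Q   A^T ] [ x     ]   [-c ]
  [ A    0  ] [ lambda ] = [ b ]

Solving the linear system:
  x*      = (2.0121, 1.5182, -0.7228)
  lambda* = (4.0055, 4.1045)
  f(x*)   = 21.4021

x* = (2.0121, 1.5182, -0.7228), lambda* = (4.0055, 4.1045)


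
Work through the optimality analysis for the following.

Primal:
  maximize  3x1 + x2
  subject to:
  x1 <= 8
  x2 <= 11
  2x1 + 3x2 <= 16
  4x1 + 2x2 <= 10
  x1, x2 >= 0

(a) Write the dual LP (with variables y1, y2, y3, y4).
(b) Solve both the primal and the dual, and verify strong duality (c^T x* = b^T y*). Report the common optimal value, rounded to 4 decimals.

The standard primal-dual pair for 'max c^T x s.t. A x <= b, x >= 0' is:
  Dual:  min b^T y  s.t.  A^T y >= c,  y >= 0.

So the dual LP is:
  minimize  8y1 + 11y2 + 16y3 + 10y4
  subject to:
    y1 + 2y3 + 4y4 >= 3
    y2 + 3y3 + 2y4 >= 1
    y1, y2, y3, y4 >= 0

Solving the primal: x* = (2.5, 0).
  primal value c^T x* = 7.5.
Solving the dual: y* = (0, 0, 0, 0.75).
  dual value b^T y* = 7.5.
Strong duality: c^T x* = b^T y*. Confirmed.

7.5


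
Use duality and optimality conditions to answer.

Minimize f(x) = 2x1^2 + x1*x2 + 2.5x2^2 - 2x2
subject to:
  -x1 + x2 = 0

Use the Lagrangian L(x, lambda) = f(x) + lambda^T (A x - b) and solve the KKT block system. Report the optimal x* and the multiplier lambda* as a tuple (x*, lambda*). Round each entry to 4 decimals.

Form the Lagrangian:
  L(x, lambda) = (1/2) x^T Q x + c^T x + lambda^T (A x - b)
Stationarity (grad_x L = 0): Q x + c + A^T lambda = 0.
Primal feasibility: A x = b.

This gives the KKT block system:
  [ Q   A^T ] [ x     ]   [-c ]
  [ A    0  ] [ lambda ] = [ b ]

Solving the linear system:
  x*      = (0.1818, 0.1818)
  lambda* = (0.9091)
  f(x*)   = -0.1818

x* = (0.1818, 0.1818), lambda* = (0.9091)


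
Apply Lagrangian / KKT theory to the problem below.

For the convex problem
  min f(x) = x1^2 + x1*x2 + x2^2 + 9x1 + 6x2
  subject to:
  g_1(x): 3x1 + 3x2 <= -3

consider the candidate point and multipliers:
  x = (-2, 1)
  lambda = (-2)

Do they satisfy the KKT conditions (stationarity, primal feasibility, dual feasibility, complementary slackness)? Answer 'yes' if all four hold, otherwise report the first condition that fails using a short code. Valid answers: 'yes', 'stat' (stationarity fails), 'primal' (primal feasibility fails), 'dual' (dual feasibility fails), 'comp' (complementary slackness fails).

Gradient of f: grad f(x) = Q x + c = (6, 6)
Constraint values g_i(x) = a_i^T x - b_i:
  g_1((-2, 1)) = 0
Stationarity residual: grad f(x) + sum_i lambda_i a_i = (0, 0)
  -> stationarity OK
Primal feasibility (all g_i <= 0): OK
Dual feasibility (all lambda_i >= 0): FAILS
Complementary slackness (lambda_i * g_i(x) = 0 for all i): OK

Verdict: the first failing condition is dual_feasibility -> dual.

dual


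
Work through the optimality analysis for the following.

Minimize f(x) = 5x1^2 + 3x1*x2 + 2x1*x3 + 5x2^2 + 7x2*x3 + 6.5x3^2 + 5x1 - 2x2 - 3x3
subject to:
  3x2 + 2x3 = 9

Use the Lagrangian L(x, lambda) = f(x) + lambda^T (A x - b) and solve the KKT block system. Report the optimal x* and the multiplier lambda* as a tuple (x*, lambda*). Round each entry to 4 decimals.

Form the Lagrangian:
  L(x, lambda) = (1/2) x^T Q x + c^T x + lambda^T (A x - b)
Stationarity (grad_x L = 0): Q x + c + A^T lambda = 0.
Primal feasibility: A x = b.

This gives the KKT block system:
  [ Q   A^T ] [ x     ]   [-c ]
  [ A    0  ] [ lambda ] = [ b ]

Solving the linear system:
  x*      = (-1.4, 2.9452, 0.0822)
  lambda* = (-7.9425)
  f(x*)   = 29.1726

x* = (-1.4, 2.9452, 0.0822), lambda* = (-7.9425)


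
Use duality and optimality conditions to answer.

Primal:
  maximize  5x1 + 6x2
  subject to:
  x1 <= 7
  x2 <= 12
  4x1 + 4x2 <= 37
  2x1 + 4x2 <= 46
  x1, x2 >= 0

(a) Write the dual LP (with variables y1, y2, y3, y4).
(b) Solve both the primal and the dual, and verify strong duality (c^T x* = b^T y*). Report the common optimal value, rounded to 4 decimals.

The standard primal-dual pair for 'max c^T x s.t. A x <= b, x >= 0' is:
  Dual:  min b^T y  s.t.  A^T y >= c,  y >= 0.

So the dual LP is:
  minimize  7y1 + 12y2 + 37y3 + 46y4
  subject to:
    y1 + 4y3 + 2y4 >= 5
    y2 + 4y3 + 4y4 >= 6
    y1, y2, y3, y4 >= 0

Solving the primal: x* = (0, 9.25).
  primal value c^T x* = 55.5.
Solving the dual: y* = (0, 0, 1.5, 0).
  dual value b^T y* = 55.5.
Strong duality: c^T x* = b^T y*. Confirmed.

55.5


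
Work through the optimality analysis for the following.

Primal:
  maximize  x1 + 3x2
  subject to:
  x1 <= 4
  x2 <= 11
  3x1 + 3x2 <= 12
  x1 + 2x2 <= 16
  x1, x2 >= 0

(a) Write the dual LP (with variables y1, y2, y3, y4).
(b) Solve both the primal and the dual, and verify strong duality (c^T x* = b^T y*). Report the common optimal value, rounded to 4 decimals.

The standard primal-dual pair for 'max c^T x s.t. A x <= b, x >= 0' is:
  Dual:  min b^T y  s.t.  A^T y >= c,  y >= 0.

So the dual LP is:
  minimize  4y1 + 11y2 + 12y3 + 16y4
  subject to:
    y1 + 3y3 + y4 >= 1
    y2 + 3y3 + 2y4 >= 3
    y1, y2, y3, y4 >= 0

Solving the primal: x* = (0, 4).
  primal value c^T x* = 12.
Solving the dual: y* = (0, 0, 1, 0).
  dual value b^T y* = 12.
Strong duality: c^T x* = b^T y*. Confirmed.

12


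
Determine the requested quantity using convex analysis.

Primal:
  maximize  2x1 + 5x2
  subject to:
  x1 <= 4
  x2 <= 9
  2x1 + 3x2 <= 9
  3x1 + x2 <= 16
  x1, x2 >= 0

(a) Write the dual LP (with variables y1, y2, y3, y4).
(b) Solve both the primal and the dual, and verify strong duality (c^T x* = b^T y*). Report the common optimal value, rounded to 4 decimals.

The standard primal-dual pair for 'max c^T x s.t. A x <= b, x >= 0' is:
  Dual:  min b^T y  s.t.  A^T y >= c,  y >= 0.

So the dual LP is:
  minimize  4y1 + 9y2 + 9y3 + 16y4
  subject to:
    y1 + 2y3 + 3y4 >= 2
    y2 + 3y3 + y4 >= 5
    y1, y2, y3, y4 >= 0

Solving the primal: x* = (0, 3).
  primal value c^T x* = 15.
Solving the dual: y* = (0, 0, 1.6667, 0).
  dual value b^T y* = 15.
Strong duality: c^T x* = b^T y*. Confirmed.

15


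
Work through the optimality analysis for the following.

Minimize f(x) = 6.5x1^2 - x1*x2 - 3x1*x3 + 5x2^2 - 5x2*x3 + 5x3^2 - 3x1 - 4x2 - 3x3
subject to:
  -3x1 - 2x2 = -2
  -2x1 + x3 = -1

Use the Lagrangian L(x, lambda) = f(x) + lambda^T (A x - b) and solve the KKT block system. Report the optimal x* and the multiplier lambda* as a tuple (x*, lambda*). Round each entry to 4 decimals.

Form the Lagrangian:
  L(x, lambda) = (1/2) x^T Q x + c^T x + lambda^T (A x - b)
Stationarity (grad_x L = 0): Q x + c + A^T lambda = 0.
Primal feasibility: A x = b.

This gives the KKT block system:
  [ Q   A^T ] [ x     ]   [-c ]
  [ A    0  ] [ lambda ] = [ b ]

Solving the linear system:
  x*      = (0.5544, 0.1684, 0.1088)
  lambda* = (-1.7073, 4.4171)
  f(x*)   = -0.8303

x* = (0.5544, 0.1684, 0.1088), lambda* = (-1.7073, 4.4171)


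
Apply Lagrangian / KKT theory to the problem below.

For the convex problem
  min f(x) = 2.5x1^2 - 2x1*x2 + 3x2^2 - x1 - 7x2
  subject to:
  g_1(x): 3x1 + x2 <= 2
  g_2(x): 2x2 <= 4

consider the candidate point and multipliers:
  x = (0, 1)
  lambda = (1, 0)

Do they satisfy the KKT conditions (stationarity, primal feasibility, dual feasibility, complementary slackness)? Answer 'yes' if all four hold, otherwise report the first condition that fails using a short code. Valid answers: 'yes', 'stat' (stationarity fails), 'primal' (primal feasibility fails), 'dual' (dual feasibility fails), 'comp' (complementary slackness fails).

Gradient of f: grad f(x) = Q x + c = (-3, -1)
Constraint values g_i(x) = a_i^T x - b_i:
  g_1((0, 1)) = -1
  g_2((0, 1)) = -2
Stationarity residual: grad f(x) + sum_i lambda_i a_i = (0, 0)
  -> stationarity OK
Primal feasibility (all g_i <= 0): OK
Dual feasibility (all lambda_i >= 0): OK
Complementary slackness (lambda_i * g_i(x) = 0 for all i): FAILS

Verdict: the first failing condition is complementary_slackness -> comp.

comp


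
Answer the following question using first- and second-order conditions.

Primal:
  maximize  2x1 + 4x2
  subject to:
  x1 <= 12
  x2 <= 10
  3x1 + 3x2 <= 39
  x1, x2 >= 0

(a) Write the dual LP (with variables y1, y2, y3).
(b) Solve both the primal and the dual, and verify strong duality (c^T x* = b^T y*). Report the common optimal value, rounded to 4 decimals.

The standard primal-dual pair for 'max c^T x s.t. A x <= b, x >= 0' is:
  Dual:  min b^T y  s.t.  A^T y >= c,  y >= 0.

So the dual LP is:
  minimize  12y1 + 10y2 + 39y3
  subject to:
    y1 + 3y3 >= 2
    y2 + 3y3 >= 4
    y1, y2, y3 >= 0

Solving the primal: x* = (3, 10).
  primal value c^T x* = 46.
Solving the dual: y* = (0, 2, 0.6667).
  dual value b^T y* = 46.
Strong duality: c^T x* = b^T y*. Confirmed.

46


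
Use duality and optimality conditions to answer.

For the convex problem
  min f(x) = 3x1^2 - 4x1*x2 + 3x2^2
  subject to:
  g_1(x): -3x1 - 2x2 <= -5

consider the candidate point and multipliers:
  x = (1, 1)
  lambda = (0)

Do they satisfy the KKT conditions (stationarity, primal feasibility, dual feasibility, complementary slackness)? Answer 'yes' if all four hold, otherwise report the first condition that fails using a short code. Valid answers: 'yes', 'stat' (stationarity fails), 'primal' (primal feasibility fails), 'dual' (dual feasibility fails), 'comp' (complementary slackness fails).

Gradient of f: grad f(x) = Q x + c = (2, 2)
Constraint values g_i(x) = a_i^T x - b_i:
  g_1((1, 1)) = 0
Stationarity residual: grad f(x) + sum_i lambda_i a_i = (2, 2)
  -> stationarity FAILS
Primal feasibility (all g_i <= 0): OK
Dual feasibility (all lambda_i >= 0): OK
Complementary slackness (lambda_i * g_i(x) = 0 for all i): OK

Verdict: the first failing condition is stationarity -> stat.

stat


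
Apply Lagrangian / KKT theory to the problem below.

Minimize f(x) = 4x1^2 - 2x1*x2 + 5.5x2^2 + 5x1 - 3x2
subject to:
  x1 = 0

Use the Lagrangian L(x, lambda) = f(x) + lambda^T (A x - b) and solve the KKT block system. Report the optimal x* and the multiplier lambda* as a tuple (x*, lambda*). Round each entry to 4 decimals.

Form the Lagrangian:
  L(x, lambda) = (1/2) x^T Q x + c^T x + lambda^T (A x - b)
Stationarity (grad_x L = 0): Q x + c + A^T lambda = 0.
Primal feasibility: A x = b.

This gives the KKT block system:
  [ Q   A^T ] [ x     ]   [-c ]
  [ A    0  ] [ lambda ] = [ b ]

Solving the linear system:
  x*      = (0, 0.2727)
  lambda* = (-4.4545)
  f(x*)   = -0.4091

x* = (0, 0.2727), lambda* = (-4.4545)


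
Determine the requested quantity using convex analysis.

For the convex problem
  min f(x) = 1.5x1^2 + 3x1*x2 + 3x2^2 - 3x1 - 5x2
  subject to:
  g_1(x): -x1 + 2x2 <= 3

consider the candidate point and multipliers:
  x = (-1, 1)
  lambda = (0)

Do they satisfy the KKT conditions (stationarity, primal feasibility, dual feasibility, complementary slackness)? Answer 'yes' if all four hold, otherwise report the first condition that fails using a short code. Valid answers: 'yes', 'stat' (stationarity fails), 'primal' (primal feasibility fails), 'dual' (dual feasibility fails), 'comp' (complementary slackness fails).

Gradient of f: grad f(x) = Q x + c = (-3, -2)
Constraint values g_i(x) = a_i^T x - b_i:
  g_1((-1, 1)) = 0
Stationarity residual: grad f(x) + sum_i lambda_i a_i = (-3, -2)
  -> stationarity FAILS
Primal feasibility (all g_i <= 0): OK
Dual feasibility (all lambda_i >= 0): OK
Complementary slackness (lambda_i * g_i(x) = 0 for all i): OK

Verdict: the first failing condition is stationarity -> stat.

stat


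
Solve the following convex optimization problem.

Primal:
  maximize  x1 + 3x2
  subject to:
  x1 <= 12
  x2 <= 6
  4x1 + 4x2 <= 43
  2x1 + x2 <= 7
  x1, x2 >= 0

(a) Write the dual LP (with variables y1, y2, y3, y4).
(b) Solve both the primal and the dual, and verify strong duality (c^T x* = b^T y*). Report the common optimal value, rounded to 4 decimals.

The standard primal-dual pair for 'max c^T x s.t. A x <= b, x >= 0' is:
  Dual:  min b^T y  s.t.  A^T y >= c,  y >= 0.

So the dual LP is:
  minimize  12y1 + 6y2 + 43y3 + 7y4
  subject to:
    y1 + 4y3 + 2y4 >= 1
    y2 + 4y3 + y4 >= 3
    y1, y2, y3, y4 >= 0

Solving the primal: x* = (0.5, 6).
  primal value c^T x* = 18.5.
Solving the dual: y* = (0, 2.5, 0, 0.5).
  dual value b^T y* = 18.5.
Strong duality: c^T x* = b^T y*. Confirmed.

18.5


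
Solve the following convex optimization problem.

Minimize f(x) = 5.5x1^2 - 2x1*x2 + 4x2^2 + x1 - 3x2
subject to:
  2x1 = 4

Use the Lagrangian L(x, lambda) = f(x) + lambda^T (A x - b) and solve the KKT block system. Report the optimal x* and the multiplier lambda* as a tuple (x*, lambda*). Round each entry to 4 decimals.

Form the Lagrangian:
  L(x, lambda) = (1/2) x^T Q x + c^T x + lambda^T (A x - b)
Stationarity (grad_x L = 0): Q x + c + A^T lambda = 0.
Primal feasibility: A x = b.

This gives the KKT block system:
  [ Q   A^T ] [ x     ]   [-c ]
  [ A    0  ] [ lambda ] = [ b ]

Solving the linear system:
  x*      = (2, 0.875)
  lambda* = (-10.625)
  f(x*)   = 20.9375

x* = (2, 0.875), lambda* = (-10.625)


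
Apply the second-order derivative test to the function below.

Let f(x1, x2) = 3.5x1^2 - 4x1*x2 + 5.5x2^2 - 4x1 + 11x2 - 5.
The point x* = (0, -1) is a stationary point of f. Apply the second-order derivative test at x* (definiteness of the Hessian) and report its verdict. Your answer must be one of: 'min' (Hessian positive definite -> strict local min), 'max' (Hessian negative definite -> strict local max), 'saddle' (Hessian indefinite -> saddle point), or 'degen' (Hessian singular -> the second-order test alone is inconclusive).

Compute the Hessian H = grad^2 f:
  H = [[7, -4], [-4, 11]]
Verify stationarity: grad f(x*) = H x* + g = (0, 0).
Eigenvalues of H: 4.5279, 13.4721.
Both eigenvalues > 0, so H is positive definite -> x* is a strict local min.

min


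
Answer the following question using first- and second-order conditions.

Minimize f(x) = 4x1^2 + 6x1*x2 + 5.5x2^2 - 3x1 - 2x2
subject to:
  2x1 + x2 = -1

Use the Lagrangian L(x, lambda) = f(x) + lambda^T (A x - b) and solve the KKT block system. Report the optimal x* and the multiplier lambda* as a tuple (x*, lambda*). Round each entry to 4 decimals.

Form the Lagrangian:
  L(x, lambda) = (1/2) x^T Q x + c^T x + lambda^T (A x - b)
Stationarity (grad_x L = 0): Q x + c + A^T lambda = 0.
Primal feasibility: A x = b.

This gives the KKT block system:
  [ Q   A^T ] [ x     ]   [-c ]
  [ A    0  ] [ lambda ] = [ b ]

Solving the linear system:
  x*      = (-0.6071, 0.2143)
  lambda* = (3.2857)
  f(x*)   = 2.3393

x* = (-0.6071, 0.2143), lambda* = (3.2857)


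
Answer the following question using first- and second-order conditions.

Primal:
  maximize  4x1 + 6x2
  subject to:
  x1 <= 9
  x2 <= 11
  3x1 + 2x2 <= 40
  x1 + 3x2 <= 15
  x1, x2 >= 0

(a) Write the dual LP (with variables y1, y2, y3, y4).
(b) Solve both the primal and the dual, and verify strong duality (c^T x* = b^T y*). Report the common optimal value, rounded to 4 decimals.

The standard primal-dual pair for 'max c^T x s.t. A x <= b, x >= 0' is:
  Dual:  min b^T y  s.t.  A^T y >= c,  y >= 0.

So the dual LP is:
  minimize  9y1 + 11y2 + 40y3 + 15y4
  subject to:
    y1 + 3y3 + y4 >= 4
    y2 + 2y3 + 3y4 >= 6
    y1, y2, y3, y4 >= 0

Solving the primal: x* = (9, 2).
  primal value c^T x* = 48.
Solving the dual: y* = (2, 0, 0, 2).
  dual value b^T y* = 48.
Strong duality: c^T x* = b^T y*. Confirmed.

48


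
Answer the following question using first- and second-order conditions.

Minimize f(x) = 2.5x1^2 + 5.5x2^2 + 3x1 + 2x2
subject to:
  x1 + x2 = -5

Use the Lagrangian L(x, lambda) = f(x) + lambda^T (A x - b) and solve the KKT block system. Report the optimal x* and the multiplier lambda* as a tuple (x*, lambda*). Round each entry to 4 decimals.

Form the Lagrangian:
  L(x, lambda) = (1/2) x^T Q x + c^T x + lambda^T (A x - b)
Stationarity (grad_x L = 0): Q x + c + A^T lambda = 0.
Primal feasibility: A x = b.

This gives the KKT block system:
  [ Q   A^T ] [ x     ]   [-c ]
  [ A    0  ] [ lambda ] = [ b ]

Solving the linear system:
  x*      = (-3.5, -1.5)
  lambda* = (14.5)
  f(x*)   = 29.5

x* = (-3.5, -1.5), lambda* = (14.5)


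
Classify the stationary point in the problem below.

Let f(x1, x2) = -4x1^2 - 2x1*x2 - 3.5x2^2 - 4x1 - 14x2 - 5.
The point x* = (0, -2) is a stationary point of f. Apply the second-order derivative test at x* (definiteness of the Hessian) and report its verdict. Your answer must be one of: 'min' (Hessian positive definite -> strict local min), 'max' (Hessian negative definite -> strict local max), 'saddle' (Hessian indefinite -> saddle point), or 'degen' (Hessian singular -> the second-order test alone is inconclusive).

Compute the Hessian H = grad^2 f:
  H = [[-8, -2], [-2, -7]]
Verify stationarity: grad f(x*) = H x* + g = (0, 0).
Eigenvalues of H: -9.5616, -5.4384.
Both eigenvalues < 0, so H is negative definite -> x* is a strict local max.

max


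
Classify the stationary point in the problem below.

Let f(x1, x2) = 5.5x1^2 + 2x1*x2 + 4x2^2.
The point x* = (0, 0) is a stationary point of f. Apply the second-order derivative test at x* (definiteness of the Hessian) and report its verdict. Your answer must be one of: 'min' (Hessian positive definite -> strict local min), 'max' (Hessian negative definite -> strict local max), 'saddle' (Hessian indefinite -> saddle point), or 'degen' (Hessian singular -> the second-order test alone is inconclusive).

Compute the Hessian H = grad^2 f:
  H = [[11, 2], [2, 8]]
Verify stationarity: grad f(x*) = H x* + g = (0, 0).
Eigenvalues of H: 7, 12.
Both eigenvalues > 0, so H is positive definite -> x* is a strict local min.

min


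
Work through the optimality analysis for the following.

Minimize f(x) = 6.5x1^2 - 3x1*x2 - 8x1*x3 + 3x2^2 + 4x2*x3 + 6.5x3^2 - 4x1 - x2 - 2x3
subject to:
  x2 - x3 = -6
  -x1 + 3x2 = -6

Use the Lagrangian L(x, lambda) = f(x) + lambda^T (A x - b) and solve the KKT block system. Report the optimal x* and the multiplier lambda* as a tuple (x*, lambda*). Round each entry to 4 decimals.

Form the Lagrangian:
  L(x, lambda) = (1/2) x^T Q x + c^T x + lambda^T (A x - b)
Stationarity (grad_x L = 0): Q x + c + A^T lambda = 0.
Primal feasibility: A x = b.

This gives the KKT block system:
  [ Q   A^T ] [ x     ]   [-c ]
  [ A    0  ] [ lambda ] = [ b ]

Solving the linear system:
  x*      = (1.7308, -1.4231, 4.5769)
  lambda* = (37.9615, -13.8462)
  f(x*)   = 65.0192

x* = (1.7308, -1.4231, 4.5769), lambda* = (37.9615, -13.8462)


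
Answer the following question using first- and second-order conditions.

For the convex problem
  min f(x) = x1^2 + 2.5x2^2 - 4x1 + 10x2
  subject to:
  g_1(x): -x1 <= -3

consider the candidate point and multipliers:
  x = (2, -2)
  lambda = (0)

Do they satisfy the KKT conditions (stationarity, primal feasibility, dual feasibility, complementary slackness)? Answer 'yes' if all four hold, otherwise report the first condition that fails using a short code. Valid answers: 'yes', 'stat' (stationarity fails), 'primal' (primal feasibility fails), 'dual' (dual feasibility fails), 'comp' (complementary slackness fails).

Gradient of f: grad f(x) = Q x + c = (0, 0)
Constraint values g_i(x) = a_i^T x - b_i:
  g_1((2, -2)) = 1
Stationarity residual: grad f(x) + sum_i lambda_i a_i = (0, 0)
  -> stationarity OK
Primal feasibility (all g_i <= 0): FAILS
Dual feasibility (all lambda_i >= 0): OK
Complementary slackness (lambda_i * g_i(x) = 0 for all i): OK

Verdict: the first failing condition is primal_feasibility -> primal.

primal


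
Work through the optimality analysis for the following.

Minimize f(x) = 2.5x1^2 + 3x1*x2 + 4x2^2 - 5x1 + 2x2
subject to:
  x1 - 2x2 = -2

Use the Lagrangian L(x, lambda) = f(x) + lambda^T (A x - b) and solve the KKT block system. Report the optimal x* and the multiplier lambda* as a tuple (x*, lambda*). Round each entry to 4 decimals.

Form the Lagrangian:
  L(x, lambda) = (1/2) x^T Q x + c^T x + lambda^T (A x - b)
Stationarity (grad_x L = 0): Q x + c + A^T lambda = 0.
Primal feasibility: A x = b.

This gives the KKT block system:
  [ Q   A^T ] [ x     ]   [-c ]
  [ A    0  ] [ lambda ] = [ b ]

Solving the linear system:
  x*      = (-0.3, 0.85)
  lambda* = (3.95)
  f(x*)   = 5.55

x* = (-0.3, 0.85), lambda* = (3.95)


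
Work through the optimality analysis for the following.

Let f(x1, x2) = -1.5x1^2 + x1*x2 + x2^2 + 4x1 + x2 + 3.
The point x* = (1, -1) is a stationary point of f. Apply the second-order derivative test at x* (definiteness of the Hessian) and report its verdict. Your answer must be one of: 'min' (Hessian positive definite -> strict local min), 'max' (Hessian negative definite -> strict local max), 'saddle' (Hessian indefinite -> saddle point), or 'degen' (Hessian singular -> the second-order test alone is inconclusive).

Compute the Hessian H = grad^2 f:
  H = [[-3, 1], [1, 2]]
Verify stationarity: grad f(x*) = H x* + g = (0, 0).
Eigenvalues of H: -3.1926, 2.1926.
Eigenvalues have mixed signs, so H is indefinite -> x* is a saddle point.

saddle


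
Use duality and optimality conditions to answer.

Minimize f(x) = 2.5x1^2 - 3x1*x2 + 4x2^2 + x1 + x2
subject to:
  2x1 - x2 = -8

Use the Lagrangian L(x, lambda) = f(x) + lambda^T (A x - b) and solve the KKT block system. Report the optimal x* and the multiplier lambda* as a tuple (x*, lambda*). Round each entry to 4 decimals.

Form the Lagrangian:
  L(x, lambda) = (1/2) x^T Q x + c^T x + lambda^T (A x - b)
Stationarity (grad_x L = 0): Q x + c + A^T lambda = 0.
Primal feasibility: A x = b.

This gives the KKT block system:
  [ Q   A^T ] [ x     ]   [-c ]
  [ A    0  ] [ lambda ] = [ b ]

Solving the linear system:
  x*      = (-4.28, -0.56)
  lambda* = (9.36)
  f(x*)   = 35.02

x* = (-4.28, -0.56), lambda* = (9.36)


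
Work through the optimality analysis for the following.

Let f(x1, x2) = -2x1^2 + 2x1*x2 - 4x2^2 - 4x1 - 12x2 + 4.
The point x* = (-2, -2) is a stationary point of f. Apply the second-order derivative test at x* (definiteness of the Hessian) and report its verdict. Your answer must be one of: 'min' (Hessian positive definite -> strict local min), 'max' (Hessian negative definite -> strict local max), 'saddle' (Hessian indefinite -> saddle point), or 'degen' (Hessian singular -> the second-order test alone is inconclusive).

Compute the Hessian H = grad^2 f:
  H = [[-4, 2], [2, -8]]
Verify stationarity: grad f(x*) = H x* + g = (0, 0).
Eigenvalues of H: -8.8284, -3.1716.
Both eigenvalues < 0, so H is negative definite -> x* is a strict local max.

max


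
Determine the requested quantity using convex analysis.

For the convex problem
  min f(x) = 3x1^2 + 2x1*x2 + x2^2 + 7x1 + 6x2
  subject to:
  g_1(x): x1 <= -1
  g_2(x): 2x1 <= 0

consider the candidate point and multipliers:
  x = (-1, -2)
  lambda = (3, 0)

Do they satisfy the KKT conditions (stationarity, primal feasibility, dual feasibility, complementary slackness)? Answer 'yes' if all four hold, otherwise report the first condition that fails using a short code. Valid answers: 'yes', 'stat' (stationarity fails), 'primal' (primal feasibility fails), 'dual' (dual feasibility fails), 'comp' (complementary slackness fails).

Gradient of f: grad f(x) = Q x + c = (-3, 0)
Constraint values g_i(x) = a_i^T x - b_i:
  g_1((-1, -2)) = 0
  g_2((-1, -2)) = -2
Stationarity residual: grad f(x) + sum_i lambda_i a_i = (0, 0)
  -> stationarity OK
Primal feasibility (all g_i <= 0): OK
Dual feasibility (all lambda_i >= 0): OK
Complementary slackness (lambda_i * g_i(x) = 0 for all i): OK

Verdict: yes, KKT holds.

yes


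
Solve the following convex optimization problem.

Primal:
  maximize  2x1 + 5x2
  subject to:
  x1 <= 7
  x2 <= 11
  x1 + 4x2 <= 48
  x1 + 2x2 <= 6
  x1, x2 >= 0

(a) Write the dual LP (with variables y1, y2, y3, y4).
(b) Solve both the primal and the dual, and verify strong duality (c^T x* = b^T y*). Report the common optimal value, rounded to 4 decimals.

The standard primal-dual pair for 'max c^T x s.t. A x <= b, x >= 0' is:
  Dual:  min b^T y  s.t.  A^T y >= c,  y >= 0.

So the dual LP is:
  minimize  7y1 + 11y2 + 48y3 + 6y4
  subject to:
    y1 + y3 + y4 >= 2
    y2 + 4y3 + 2y4 >= 5
    y1, y2, y3, y4 >= 0

Solving the primal: x* = (0, 3).
  primal value c^T x* = 15.
Solving the dual: y* = (0, 0, 0, 2.5).
  dual value b^T y* = 15.
Strong duality: c^T x* = b^T y*. Confirmed.

15
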